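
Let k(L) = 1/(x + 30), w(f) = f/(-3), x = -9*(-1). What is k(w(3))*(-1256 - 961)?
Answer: -739/13 ≈ -56.846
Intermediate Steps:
x = 9
w(f) = -f/3 (w(f) = f*(-⅓) = -f/3)
k(L) = 1/39 (k(L) = 1/(9 + 30) = 1/39)
k(w(3))*(-1256 - 961) = (-1256 - 961)/39 = (1/39)*(-2217) = -739/13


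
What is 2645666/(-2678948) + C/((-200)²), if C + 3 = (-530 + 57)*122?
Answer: -65106512533/26789480000 ≈ -2.4303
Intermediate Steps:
C = -57709 (C = -3 + (-530 + 57)*122 = -3 - 473*122 = -3 - 57706 = -57709)
2645666/(-2678948) + C/((-200)²) = 2645666/(-2678948) - 57709/((-200)²) = 2645666*(-1/2678948) - 57709/40000 = -1322833/1339474 - 57709*1/40000 = -1322833/1339474 - 57709/40000 = -65106512533/26789480000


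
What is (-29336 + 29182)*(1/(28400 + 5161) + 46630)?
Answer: -21909292034/3051 ≈ -7.1810e+6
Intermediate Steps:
(-29336 + 29182)*(1/(28400 + 5161) + 46630) = -154*(1/33561 + 46630) = -154*1564949431/33561 = -21909292034/3051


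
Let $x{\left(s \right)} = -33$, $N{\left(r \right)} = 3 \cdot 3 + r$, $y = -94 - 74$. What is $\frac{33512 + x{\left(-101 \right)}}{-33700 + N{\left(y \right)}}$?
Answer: $- \frac{33479}{33859} \approx -0.98878$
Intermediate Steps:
$y = -168$
$N{\left(r \right)} = 9 + r$
$\frac{33512 + x{\left(-101 \right)}}{-33700 + N{\left(y \right)}} = \frac{33512 - 33}{-33700 + \left(9 - 168\right)} = \frac{33479}{-33700 - 159} = \frac{33479}{-33859} = 33479 \left(- \frac{1}{33859}\right) = - \frac{33479}{33859}$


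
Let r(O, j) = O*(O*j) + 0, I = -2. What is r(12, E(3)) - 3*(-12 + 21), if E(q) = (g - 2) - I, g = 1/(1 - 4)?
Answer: -75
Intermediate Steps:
g = -⅓ (g = 1/(-3) = -⅓ ≈ -0.33333)
E(q) = -⅓ (E(q) = (-⅓ - 2) - 1*(-2) = -7/3 + 2 = -⅓)
r(O, j) = j*O² (r(O, j) = j*O² + 0 = j*O²)
r(12, E(3)) - 3*(-12 + 21) = -⅓*12² - 3*(-12 + 21) = -⅓*144 - 3*9 = -48 - 27 = -75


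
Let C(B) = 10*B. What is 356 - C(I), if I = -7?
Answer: 426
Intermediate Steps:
356 - C(I) = 356 - 10*(-7) = 356 - 1*(-70) = 356 + 70 = 426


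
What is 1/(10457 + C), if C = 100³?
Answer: 1/1010457 ≈ 9.8965e-7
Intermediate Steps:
C = 1000000
1/(10457 + C) = 1/(10457 + 1000000) = 1/1010457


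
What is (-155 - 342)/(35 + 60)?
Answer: -497/95 ≈ -5.2316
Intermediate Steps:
(-155 - 342)/(35 + 60) = -497/95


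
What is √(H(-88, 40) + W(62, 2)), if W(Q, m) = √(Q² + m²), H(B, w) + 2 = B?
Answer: √(-90 + 2*√962) ≈ 5.2885*I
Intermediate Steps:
H(B, w) = -2 + B
√(H(-88, 40) + W(62, 2)) = √((-2 - 88) + √(62² + 2²)) = √(-90 + √(3844 + 4)) = √(-90 + √3848) = √(-90 + 2*√962)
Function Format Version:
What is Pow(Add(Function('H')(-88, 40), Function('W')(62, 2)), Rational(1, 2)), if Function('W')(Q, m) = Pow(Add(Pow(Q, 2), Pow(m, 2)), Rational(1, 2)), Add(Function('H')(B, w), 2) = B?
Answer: Pow(Add(-90, Mul(2, Pow(962, Rational(1, 2)))), Rational(1, 2)) ≈ Mul(5.2885, I)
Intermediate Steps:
Function('H')(B, w) = Add(-2, B)
Pow(Add(Function('H')(-88, 40), Function('W')(62, 2)), Rational(1, 2)) = Pow(Add(Add(-2, -88), Pow(Add(Pow(62, 2), Pow(2, 2)), Rational(1, 2))), Rational(1, 2)) = Pow(Add(-90, Pow(Add(3844, 4), Rational(1, 2))), Rational(1, 2)) = Pow(Add(-90, Pow(3848, Rational(1, 2))), Rational(1, 2)) = Pow(Add(-90, Mul(2, Pow(962, Rational(1, 2)))), Rational(1, 2))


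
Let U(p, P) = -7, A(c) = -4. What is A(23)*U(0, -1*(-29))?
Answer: 28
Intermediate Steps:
A(23)*U(0, -1*(-29)) = -4*(-7) = 28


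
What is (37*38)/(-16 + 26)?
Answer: 703/5 ≈ 140.60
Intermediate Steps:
(37*38)/(-16 + 26) = 1406/10 = 1406*(⅒) = 703/5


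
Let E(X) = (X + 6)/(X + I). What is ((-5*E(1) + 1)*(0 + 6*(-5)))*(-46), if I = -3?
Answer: 25530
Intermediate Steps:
E(X) = (6 + X)/(-3 + X) (E(X) = (X + 6)/(X - 3) = (6 + X)/(-3 + X))
((-5*E(1) + 1)*(0 + 6*(-5)))*(-46) = ((-5*(6 + 1)/(-3 + 1) + 1)*(0 + 6*(-5)))*(-46) = ((-5*7/(-2) + 1)*(0 - 30))*(-46) = ((-(-5)*7/2 + 1)*(-30))*(-46) = ((-5*(-7/2) + 1)*(-30))*(-46) = ((35/2 + 1)*(-30))*(-46) = ((37/2)*(-30))*(-46) = -555*(-46) = 25530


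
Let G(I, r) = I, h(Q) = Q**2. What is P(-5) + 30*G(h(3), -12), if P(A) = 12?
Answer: 282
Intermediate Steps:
P(-5) + 30*G(h(3), -12) = 12 + 30*3**2 = 12 + 30*9 = 12 + 270 = 282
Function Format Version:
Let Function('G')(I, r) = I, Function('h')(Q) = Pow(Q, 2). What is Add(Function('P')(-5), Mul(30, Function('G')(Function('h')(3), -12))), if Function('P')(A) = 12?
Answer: 282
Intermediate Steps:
Add(Function('P')(-5), Mul(30, Function('G')(Function('h')(3), -12))) = Add(12, Mul(30, Pow(3, 2))) = Add(12, Mul(30, 9)) = Add(12, 270) = 282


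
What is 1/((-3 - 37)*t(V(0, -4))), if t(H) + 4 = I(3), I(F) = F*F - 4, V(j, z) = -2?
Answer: -1/40 ≈ -0.025000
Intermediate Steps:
I(F) = -4 + F² (I(F) = F² - 4 = -4 + F²)
t(H) = 1 (t(H) = -4 + (-4 + 3²) = -4 + (-4 + 9) = -4 + 5 = 1)
1/((-3 - 37)*t(V(0, -4))) = 1/((-3 - 37)*1) = 1/(-40*1) = 1/(-40) = -1/40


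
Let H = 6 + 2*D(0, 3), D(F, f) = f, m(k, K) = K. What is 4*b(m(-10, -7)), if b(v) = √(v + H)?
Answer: 4*√5 ≈ 8.9443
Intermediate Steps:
H = 12 (H = 6 + 2*3 = 6 + 6 = 12)
b(v) = √(12 + v) (b(v) = √(v + 12) = √(12 + v))
4*b(m(-10, -7)) = 4*√(12 - 7) = 4*√5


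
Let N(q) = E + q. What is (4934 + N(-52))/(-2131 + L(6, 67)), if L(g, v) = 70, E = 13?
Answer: -4895/2061 ≈ -2.3751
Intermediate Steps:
N(q) = 13 + q
(4934 + N(-52))/(-2131 + L(6, 67)) = (4934 + (13 - 52))/(-2131 + 70) = (4934 - 39)/(-2061) = 4895*(-1/2061) = -4895/2061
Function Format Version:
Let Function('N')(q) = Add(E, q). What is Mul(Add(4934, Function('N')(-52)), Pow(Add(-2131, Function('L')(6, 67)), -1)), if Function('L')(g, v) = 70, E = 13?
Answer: Rational(-4895, 2061) ≈ -2.3751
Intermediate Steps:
Function('N')(q) = Add(13, q)
Mul(Add(4934, Function('N')(-52)), Pow(Add(-2131, Function('L')(6, 67)), -1)) = Mul(Add(4934, Add(13, -52)), Pow(Add(-2131, 70), -1)) = Mul(Add(4934, -39), Pow(-2061, -1)) = Mul(4895, Rational(-1, 2061)) = Rational(-4895, 2061)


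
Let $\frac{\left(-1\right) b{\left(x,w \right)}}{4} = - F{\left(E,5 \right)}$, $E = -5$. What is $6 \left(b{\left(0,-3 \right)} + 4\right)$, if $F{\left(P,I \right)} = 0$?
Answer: $24$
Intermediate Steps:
$b{\left(x,w \right)} = 0$ ($b{\left(x,w \right)} = - 4 \left(\left(-1\right) 0\right) = \left(-4\right) 0 = 0$)
$6 \left(b{\left(0,-3 \right)} + 4\right) = 6 \left(0 + 4\right) = 6 \cdot 4 = 24$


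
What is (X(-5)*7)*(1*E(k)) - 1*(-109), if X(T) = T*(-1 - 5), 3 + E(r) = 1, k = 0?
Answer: -311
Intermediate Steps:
E(r) = -2 (E(r) = -3 + 1 = -2)
X(T) = -6*T (X(T) = T*(-6) = -6*T)
(X(-5)*7)*(1*E(k)) - 1*(-109) = (-6*(-5)*7)*(1*(-2)) - 1*(-109) = (30*7)*(-2) + 109 = 210*(-2) + 109 = -420 + 109 = -311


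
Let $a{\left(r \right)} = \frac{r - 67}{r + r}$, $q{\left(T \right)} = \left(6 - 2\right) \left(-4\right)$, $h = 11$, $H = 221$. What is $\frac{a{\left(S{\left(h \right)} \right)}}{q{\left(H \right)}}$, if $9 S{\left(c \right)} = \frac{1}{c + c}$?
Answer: $\frac{13265}{32} \approx 414.53$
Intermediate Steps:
$q{\left(T \right)} = -16$ ($q{\left(T \right)} = 4 \left(-4\right) = -16$)
$S{\left(c \right)} = \frac{1}{18 c}$ ($S{\left(c \right)} = \frac{1}{9 \left(c + c\right)} = \frac{1}{9 \cdot 2 c} = \frac{\frac{1}{2} \frac{1}{c}}{9} = \frac{1}{18 c}$)
$a{\left(r \right)} = \frac{-67 + r}{2 r}$
$\frac{a{\left(S{\left(h \right)} \right)}}{q{\left(H \right)}} = \frac{\frac{1}{2} \frac{1}{\frac{1}{18} \cdot \frac{1}{11}} \left(-67 + \frac{1}{18 \cdot 11}\right)}{-16} = \frac{-67 + \frac{1}{18} \cdot \frac{1}{11}}{2 \cdot \frac{1}{18} \cdot \frac{1}{11}} \left(- \frac{1}{16}\right) = \frac{\frac{1}{\frac{1}{198}} \left(-67 + \frac{1}{198}\right)}{2} \left(- \frac{1}{16}\right) = \frac{1}{2} \cdot 198 \left(- \frac{13265}{198}\right) \left(- \frac{1}{16}\right) = \left(- \frac{13265}{2}\right) \left(- \frac{1}{16}\right) = \frac{13265}{32}$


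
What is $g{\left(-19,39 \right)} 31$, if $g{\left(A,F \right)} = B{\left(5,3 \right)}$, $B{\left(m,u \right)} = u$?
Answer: $93$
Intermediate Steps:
$g{\left(A,F \right)} = 3$
$g{\left(-19,39 \right)} 31 = 3 \cdot 31 = 93$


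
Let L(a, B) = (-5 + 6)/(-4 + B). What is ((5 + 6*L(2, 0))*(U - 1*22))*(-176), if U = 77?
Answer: -33880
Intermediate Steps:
L(a, B) = 1/(-4 + B)
((5 + 6*L(2, 0))*(U - 1*22))*(-176) = ((5 + 6/(-4 + 0))*(77 - 1*22))*(-176) = ((5 + 6/(-4))*(77 - 22))*(-176) = ((5 + 6*(-¼))*55)*(-176) = ((5 - 3/2)*55)*(-176) = ((7/2)*55)*(-176) = (385/2)*(-176) = -33880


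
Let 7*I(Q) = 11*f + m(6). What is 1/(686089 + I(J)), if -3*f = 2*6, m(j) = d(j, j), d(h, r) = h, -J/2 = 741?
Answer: 7/4802585 ≈ 1.4575e-6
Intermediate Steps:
J = -1482 (J = -2*741 = -1482)
m(j) = j
f = -4 (f = -2*6/3 = -1/3*12 = -4)
I(Q) = -38/7 (I(Q) = (11*(-4) + 6)/7 = (-44 + 6)/7 = (1/7)*(-38) = -38/7)
1/(686089 + I(J)) = 1/(686089 - 38/7) = 1/(4802585/7) = 7/4802585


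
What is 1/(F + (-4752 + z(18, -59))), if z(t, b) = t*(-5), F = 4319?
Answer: -1/523 ≈ -0.0019120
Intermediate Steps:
z(t, b) = -5*t
1/(F + (-4752 + z(18, -59))) = 1/(4319 + (-4752 - 5*18)) = 1/(4319 + (-4752 - 90)) = 1/(4319 - 4842) = 1/(-523) = -1/523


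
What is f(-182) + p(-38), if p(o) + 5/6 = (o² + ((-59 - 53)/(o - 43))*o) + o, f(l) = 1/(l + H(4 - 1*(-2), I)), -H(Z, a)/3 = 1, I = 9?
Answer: 40537963/29970 ≈ 1352.6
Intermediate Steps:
H(Z, a) = -3 (H(Z, a) = -3*1 = -3)
f(l) = 1/(-3 + l) (f(l) = 1/(l - 3) = 1/(-3 + l))
p(o) = -⅚ + o + o² - 112*o/(-43 + o) (p(o) = -⅚ + ((o² + ((-59 - 53)/(o - 43))*o) + o) = -⅚ + ((o² + (-112/(-43 + o))*o) + o) = -⅚ + ((o² - 112*o/(-43 + o)) + o) = -⅚ + (o + o² - 112*o/(-43 + o)) = -⅚ + o + o² - 112*o/(-43 + o))
f(-182) + p(-38) = 1/(-3 - 182) + (215 - 935*(-38) - 252*(-38)² + 6*(-38)³)/(6*(-43 - 38)) = 1/(-185) + (⅙)*(215 + 35530 - 252*1444 + 6*(-54872))/(-81) = -1/185 + (⅙)*(-1/81)*(215 + 35530 - 363888 - 329232) = -1/185 + (⅙)*(-1/81)*(-657375) = -1/185 + 219125/162 = 40537963/29970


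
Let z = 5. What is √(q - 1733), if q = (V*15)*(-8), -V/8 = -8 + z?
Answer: I*√4613 ≈ 67.919*I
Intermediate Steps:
V = 24 (V = -8*(-8 + 5) = -8*(-3) = 24)
q = -2880 (q = (24*15)*(-8) = 360*(-8) = -2880)
√(q - 1733) = √(-2880 - 1733) = √(-4613) = I*√4613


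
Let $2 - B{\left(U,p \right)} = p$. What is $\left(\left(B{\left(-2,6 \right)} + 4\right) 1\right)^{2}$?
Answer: $0$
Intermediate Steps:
$B{\left(U,p \right)} = 2 - p$
$\left(\left(B{\left(-2,6 \right)} + 4\right) 1\right)^{2} = \left(\left(\left(2 - 6\right) + 4\right) 1\right)^{2} = \left(\left(-4 + 4\right) 1\right)^{2} = \left(0 \cdot 1\right)^{2} = 0^{2} = 0$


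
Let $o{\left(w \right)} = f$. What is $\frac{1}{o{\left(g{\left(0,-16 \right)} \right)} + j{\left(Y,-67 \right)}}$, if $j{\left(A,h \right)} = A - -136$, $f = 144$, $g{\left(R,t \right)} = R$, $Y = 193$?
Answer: $\frac{1}{473} \approx 0.0021142$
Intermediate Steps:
$j{\left(A,h \right)} = 136 + A$ ($j{\left(A,h \right)} = A + 136 = 136 + A$)
$o{\left(w \right)} = 144$
$\frac{1}{o{\left(g{\left(0,-16 \right)} \right)} + j{\left(Y,-67 \right)}} = \frac{1}{144 + \left(136 + 193\right)} = \frac{1}{144 + 329} = \frac{1}{473}$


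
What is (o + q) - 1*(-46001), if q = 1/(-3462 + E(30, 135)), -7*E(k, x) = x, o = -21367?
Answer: 600305939/24369 ≈ 24634.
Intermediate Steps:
E(k, x) = -x/7
q = -7/24369 (q = 1/(-3462 - ⅐*135) = 1/(-3462 - 135/7) = 1/(-24369/7) = -7/24369 ≈ -0.00028725)
(o + q) - 1*(-46001) = (-21367 - 7/24369) - 1*(-46001) = -520692430/24369 + 46001 = 600305939/24369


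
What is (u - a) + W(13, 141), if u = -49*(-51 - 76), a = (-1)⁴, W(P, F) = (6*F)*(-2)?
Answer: 4530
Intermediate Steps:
W(P, F) = -12*F
a = 1
u = 6223 (u = -49*(-127) = 6223)
(u - a) + W(13, 141) = (6223 - 1*1) - 12*141 = (6223 - 1) - 1692 = 6222 - 1692 = 4530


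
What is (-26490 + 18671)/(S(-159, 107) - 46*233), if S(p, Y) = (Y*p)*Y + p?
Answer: 7819/1831268 ≈ 0.0042697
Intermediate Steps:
S(p, Y) = p + p*Y**2 (S(p, Y) = p*Y**2 + p = p + p*Y**2)
(-26490 + 18671)/(S(-159, 107) - 46*233) = (-26490 + 18671)/(-159*(1 + 107**2) - 46*233) = -7819/(-159*(1 + 11449) - 10718) = -7819/(-159*11450 - 10718) = -7819/(-1820550 - 10718) = -7819/(-1831268) = -7819*(-1/1831268) = 7819/1831268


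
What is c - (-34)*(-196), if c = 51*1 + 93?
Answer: -6520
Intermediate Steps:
c = 144 (c = 51 + 93 = 144)
c - (-34)*(-196) = 144 - (-34)*(-196) = 144 - 1*6664 = 144 - 6664 = -6520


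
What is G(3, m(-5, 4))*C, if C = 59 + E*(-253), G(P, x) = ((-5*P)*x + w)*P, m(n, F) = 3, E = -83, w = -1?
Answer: -2906004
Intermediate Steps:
G(P, x) = P*(-1 - 5*P*x) (G(P, x) = ((-5*P)*x - 1)*P = (-5*P*x - 1)*P = (-1 - 5*P*x)*P = P*(-1 - 5*P*x))
C = 21058 (C = 59 - 83*(-253) = 59 + 20999 = 21058)
G(3, m(-5, 4))*C = -1*3*(1 + 5*3*3)*21058 = -1*3*(1 + 45)*21058 = -1*3*46*21058 = -138*21058 = -2906004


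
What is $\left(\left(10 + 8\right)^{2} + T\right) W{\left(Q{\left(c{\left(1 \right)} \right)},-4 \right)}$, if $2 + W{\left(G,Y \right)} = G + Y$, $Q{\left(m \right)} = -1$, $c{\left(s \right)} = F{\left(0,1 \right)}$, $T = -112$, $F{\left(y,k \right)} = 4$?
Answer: $-1484$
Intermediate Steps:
$c{\left(s \right)} = 4$
$W{\left(G,Y \right)} = -2 + G + Y$ ($W{\left(G,Y \right)} = -2 + \left(G + Y\right) = -2 + G + Y$)
$\left(\left(10 + 8\right)^{2} + T\right) W{\left(Q{\left(c{\left(1 \right)} \right)},-4 \right)} = \left(\left(10 + 8\right)^{2} - 112\right) \left(-2 - 1 - 4\right) = \left(18^{2} - 112\right) \left(-7\right) = \left(324 - 112\right) \left(-7\right) = 212 \left(-7\right) = -1484$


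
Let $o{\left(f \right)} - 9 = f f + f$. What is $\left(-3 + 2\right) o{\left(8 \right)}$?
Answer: $-81$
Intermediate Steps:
$o{\left(f \right)} = 9 + f + f^{2}$ ($o{\left(f \right)} = 9 + \left(f f + f\right) = 9 + \left(f^{2} + f\right) = 9 + \left(f + f^{2}\right) = 9 + f + f^{2}$)
$\left(-3 + 2\right) o{\left(8 \right)} = \left(-3 + 2\right) \left(9 + 8 + 8^{2}\right) = - (9 + 8 + 64) = \left(-1\right) 81 = -81$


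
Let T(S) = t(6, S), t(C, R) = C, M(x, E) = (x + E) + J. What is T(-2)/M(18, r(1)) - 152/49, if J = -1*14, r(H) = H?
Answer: -466/245 ≈ -1.9020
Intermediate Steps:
J = -14
M(x, E) = -14 + E + x (M(x, E) = (x + E) - 14 = (E + x) - 14 = -14 + E + x)
T(S) = 6
T(-2)/M(18, r(1)) - 152/49 = 6/(-14 + 1 + 18) - 152/49 = 6/5 - 152*1/49 = 6*(1/5) - 152/49 = 6/5 - 152/49 = -466/245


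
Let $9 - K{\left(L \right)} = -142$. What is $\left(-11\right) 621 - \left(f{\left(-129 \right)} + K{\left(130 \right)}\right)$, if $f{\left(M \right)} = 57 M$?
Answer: $371$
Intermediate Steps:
$K{\left(L \right)} = 151$ ($K{\left(L \right)} = 9 - -142 = 9 + 142 = 151$)
$\left(-11\right) 621 - \left(f{\left(-129 \right)} + K{\left(130 \right)}\right) = \left(-11\right) 621 - \left(57 \left(-129\right) + 151\right) = -6831 - \left(-7353 + 151\right) = -6831 - -7202 = -6831 + 7202 = 371$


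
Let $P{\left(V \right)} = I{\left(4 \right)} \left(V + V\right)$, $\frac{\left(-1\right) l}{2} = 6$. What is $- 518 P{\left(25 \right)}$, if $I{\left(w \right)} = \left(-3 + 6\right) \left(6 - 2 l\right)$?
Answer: $-2331000$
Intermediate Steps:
$l = -12$ ($l = \left(-2\right) 6 = -12$)
$I{\left(w \right)} = 90$ ($I{\left(w \right)} = \left(-3 + 6\right) \left(6 - -24\right) = 3 \left(6 + 24\right) = 3 \cdot 30 = 90$)
$P{\left(V \right)} = 180 V$ ($P{\left(V \right)} = 90 \left(V + V\right) = 90 \cdot 2 V = 180 V$)
$- 518 P{\left(25 \right)} = - 518 \cdot 180 \cdot 25 = \left(-518\right) 4500 = -2331000$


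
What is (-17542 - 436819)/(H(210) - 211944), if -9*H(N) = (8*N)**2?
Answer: 454361/525544 ≈ 0.86455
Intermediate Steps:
H(N) = -64*N**2/9
(-17542 - 436819)/(H(210) - 211944) = (-17542 - 436819)/(-64/9*210**2 - 211944) = -454361/(-64/9*44100 - 211944) = -454361/(-313600 - 211944) = -454361/(-525544) = -454361*(-1/525544) = 454361/525544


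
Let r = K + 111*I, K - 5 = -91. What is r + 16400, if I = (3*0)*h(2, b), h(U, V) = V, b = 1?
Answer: 16314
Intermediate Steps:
K = -86 (K = 5 - 91 = -86)
I = 0 (I = (3*0)*1 = 0*1 = 0)
r = -86 (r = -86 + 111*0 = -86 + 0 = -86)
r + 16400 = -86 + 16400 = 16314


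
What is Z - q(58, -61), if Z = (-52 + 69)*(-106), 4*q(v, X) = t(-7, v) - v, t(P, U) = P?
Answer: -7143/4 ≈ -1785.8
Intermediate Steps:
q(v, X) = -7/4 - v/4 (q(v, X) = (-7 - v)/4 = -7/4 - v/4)
Z = -1802 (Z = 17*(-106) = -1802)
Z - q(58, -61) = -1802 - (-7/4 - 1/4*58) = -1802 - (-7/4 - 29/2) = -1802 - 1*(-65/4) = -1802 + 65/4 = -7143/4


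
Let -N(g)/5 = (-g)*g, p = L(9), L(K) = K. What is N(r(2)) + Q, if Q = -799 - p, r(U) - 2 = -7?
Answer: -683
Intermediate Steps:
r(U) = -5 (r(U) = 2 - 7 = -5)
p = 9
N(g) = 5*g² (N(g) = -5*(-g)*g = -(-5)*g² = 5*g²)
Q = -808 (Q = -799 - 1*9 = -799 - 9 = -808)
N(r(2)) + Q = 5*(-5)² - 808 = 5*25 - 808 = 125 - 808 = -683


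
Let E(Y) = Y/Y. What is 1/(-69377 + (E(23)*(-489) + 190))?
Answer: -1/69676 ≈ -1.4352e-5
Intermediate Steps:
E(Y) = 1
1/(-69377 + (E(23)*(-489) + 190)) = 1/(-69377 + (1*(-489) + 190)) = 1/(-69377 + (-489 + 190)) = 1/(-69377 - 299) = 1/(-69676) = -1/69676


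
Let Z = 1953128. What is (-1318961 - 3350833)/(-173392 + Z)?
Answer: -38277/14588 ≈ -2.6239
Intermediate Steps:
(-1318961 - 3350833)/(-173392 + Z) = (-1318961 - 3350833)/(-173392 + 1953128) = -4669794/1779736 = -4669794*1/1779736 = -38277/14588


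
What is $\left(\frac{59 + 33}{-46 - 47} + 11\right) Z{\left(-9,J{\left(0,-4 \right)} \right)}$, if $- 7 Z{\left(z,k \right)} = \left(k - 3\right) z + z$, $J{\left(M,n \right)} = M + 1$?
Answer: $- \frac{399}{31} \approx -12.871$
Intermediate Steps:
$J{\left(M,n \right)} = 1 + M$
$Z{\left(z,k \right)} = - \frac{z}{7} - \frac{z \left(-3 + k\right)}{7}$ ($Z{\left(z,k \right)} = - \frac{\left(k - 3\right) z + z}{7} = - \frac{\left(-3 + k\right) z + z}{7} = - \frac{z \left(-3 + k\right) + z}{7} = - \frac{z + z \left(-3 + k\right)}{7} = - \frac{z}{7} - \frac{z \left(-3 + k\right)}{7}$)
$\left(\frac{59 + 33}{-46 - 47} + 11\right) Z{\left(-9,J{\left(0,-4 \right)} \right)} = \left(\frac{59 + 33}{-46 - 47} + 11\right) \frac{1}{7} \left(-9\right) \left(2 - \left(1 + 0\right)\right) = \left(\frac{92}{-93} + 11\right) \frac{1}{7} \left(-9\right) \left(2 - 1\right) = \left(92 \left(- \frac{1}{93}\right) + 11\right) \frac{1}{7} \left(-9\right) \left(2 - 1\right) = \left(- \frac{92}{93} + 11\right) \frac{1}{7} \left(-9\right) 1 = \frac{931}{93} \left(- \frac{9}{7}\right) = - \frac{399}{31}$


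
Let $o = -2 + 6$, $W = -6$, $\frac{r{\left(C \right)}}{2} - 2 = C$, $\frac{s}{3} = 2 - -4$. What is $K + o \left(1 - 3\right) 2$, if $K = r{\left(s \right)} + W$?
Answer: $18$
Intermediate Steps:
$s = 18$ ($s = 3 \left(2 - -4\right) = 3 \left(2 + 4\right) = 3 \cdot 6 = 18$)
$r{\left(C \right)} = 4 + 2 C$
$o = 4$
$K = 34$ ($K = \left(4 + 2 \cdot 18\right) - 6 = \left(4 + 36\right) - 6 = 40 - 6 = 34$)
$K + o \left(1 - 3\right) 2 = 34 + 4 \left(1 - 3\right) 2 = 34 + 4 \left(\left(-2\right) 2\right) = 34 + 4 \left(-4\right) = 34 - 16 = 18$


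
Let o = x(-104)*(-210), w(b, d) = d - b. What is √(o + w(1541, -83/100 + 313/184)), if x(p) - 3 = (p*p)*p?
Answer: √49983997504722/460 ≈ 15369.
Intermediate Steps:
x(p) = 3 + p³ (x(p) = 3 + (p*p)*p = 3 + p²*p = 3 + p³)
o = 236220810 (o = (3 + (-104)³)*(-210) = (3 - 1124864)*(-210) = -1124861*(-210) = 236220810)
√(o + w(1541, -83/100 + 313/184)) = √(236220810 + ((-83/100 + 313/184) - 1*1541)) = √(236220810 + ((-83*1/100 + 313*(1/184)) - 1541)) = √(236220810 + ((-83/100 + 313/184) - 1541)) = √(236220810 + (4007/4600 - 1541)) = √(236220810 - 7084593/4600) = √(1086608641407/4600) = √49983997504722/460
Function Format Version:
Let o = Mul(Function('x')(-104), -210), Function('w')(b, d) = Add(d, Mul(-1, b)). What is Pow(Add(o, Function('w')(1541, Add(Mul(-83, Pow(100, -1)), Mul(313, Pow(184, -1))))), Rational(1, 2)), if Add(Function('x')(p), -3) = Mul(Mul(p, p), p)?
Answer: Mul(Rational(1, 460), Pow(49983997504722, Rational(1, 2))) ≈ 15369.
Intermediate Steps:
Function('x')(p) = Add(3, Pow(p, 3)) (Function('x')(p) = Add(3, Mul(Mul(p, p), p)) = Add(3, Mul(Pow(p, 2), p)) = Add(3, Pow(p, 3)))
o = 236220810 (o = Mul(Add(3, Pow(-104, 3)), -210) = Mul(Add(3, -1124864), -210) = Mul(-1124861, -210) = 236220810)
Pow(Add(o, Function('w')(1541, Add(Mul(-83, Pow(100, -1)), Mul(313, Pow(184, -1))))), Rational(1, 2)) = Pow(Add(236220810, Add(Add(Mul(-83, Pow(100, -1)), Mul(313, Pow(184, -1))), Mul(-1, 1541))), Rational(1, 2)) = Pow(Add(236220810, Add(Add(Mul(-83, Rational(1, 100)), Mul(313, Rational(1, 184))), -1541)), Rational(1, 2)) = Pow(Add(236220810, Add(Add(Rational(-83, 100), Rational(313, 184)), -1541)), Rational(1, 2)) = Pow(Add(236220810, Add(Rational(4007, 4600), -1541)), Rational(1, 2)) = Pow(Add(236220810, Rational(-7084593, 4600)), Rational(1, 2)) = Pow(Rational(1086608641407, 4600), Rational(1, 2)) = Mul(Rational(1, 460), Pow(49983997504722, Rational(1, 2)))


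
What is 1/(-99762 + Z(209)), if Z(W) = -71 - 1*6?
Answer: -1/99839 ≈ -1.0016e-5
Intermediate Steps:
Z(W) = -77 (Z(W) = -71 - 6 = -77)
1/(-99762 + Z(209)) = 1/(-99762 - 77) = 1/(-99839) = -1/99839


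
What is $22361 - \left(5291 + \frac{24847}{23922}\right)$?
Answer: $\frac{408323693}{23922} \approx 17069.0$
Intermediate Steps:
$22361 - \left(5291 + \frac{24847}{23922}\right) = 22361 - \frac{126596149}{23922} = \frac{408323693}{23922}$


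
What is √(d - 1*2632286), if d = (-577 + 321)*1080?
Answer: I*√2908766 ≈ 1705.5*I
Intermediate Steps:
d = -276480 (d = -256*1080 = -276480)
√(d - 1*2632286) = √(-276480 - 1*2632286) = √(-276480 - 2632286) = √(-2908766) = I*√2908766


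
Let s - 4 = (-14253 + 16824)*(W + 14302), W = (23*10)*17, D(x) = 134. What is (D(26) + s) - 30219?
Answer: 46792971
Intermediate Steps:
W = 3910 (W = 230*17 = 3910)
s = 46823056 (s = 4 + (-14253 + 16824)*(3910 + 14302) = 4 + 2571*18212 = 4 + 46823052 = 46823056)
(D(26) + s) - 30219 = (134 + 46823056) - 30219 = 46823190 - 30219 = 46792971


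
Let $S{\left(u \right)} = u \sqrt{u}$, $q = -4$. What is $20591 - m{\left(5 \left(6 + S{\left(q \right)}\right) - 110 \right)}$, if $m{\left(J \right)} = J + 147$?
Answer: $20524 + 40 i \approx 20524.0 + 40.0 i$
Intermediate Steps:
$S{\left(u \right)} = u^{\frac{3}{2}}$
$m{\left(J \right)} = 147 + J$
$20591 - m{\left(5 \left(6 + S{\left(q \right)}\right) - 110 \right)} = 20591 - \left(147 - \left(110 - 5 \left(6 + \left(-4\right)^{\frac{3}{2}}\right)\right)\right) = 20591 - \left(147 - \left(110 - 5 \left(6 - 8 i\right)\right)\right) = 20591 - \left(147 - \left(80 + 40 i\right)\right) = 20591 - \left(67 - 40 i\right) = 20524 + 40 i$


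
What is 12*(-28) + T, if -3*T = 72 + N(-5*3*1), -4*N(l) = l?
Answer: -1445/4 ≈ -361.25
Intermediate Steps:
N(l) = -l/4
T = -101/4 (T = -(72 - (-5*3)/4)/3 = -(72 - (-15)/4)/3 = -(72 - 1/4*(-15))/3 = -(72 + 15/4)/3 = -1/3*303/4 = -101/4 ≈ -25.250)
12*(-28) + T = 12*(-28) - 101/4 = -336 - 101/4 = -1445/4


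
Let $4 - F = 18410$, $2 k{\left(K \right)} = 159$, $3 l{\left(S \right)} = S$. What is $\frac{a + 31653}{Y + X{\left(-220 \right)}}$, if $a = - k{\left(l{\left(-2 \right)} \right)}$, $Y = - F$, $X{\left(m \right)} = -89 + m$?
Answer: $\frac{63147}{36194} \approx 1.7447$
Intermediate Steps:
$l{\left(S \right)} = \frac{S}{3}$
$k{\left(K \right)} = \frac{159}{2}$ ($k{\left(K \right)} = \frac{1}{2} \cdot 159 = \frac{159}{2}$)
$F = -18406$ ($F = 4 - 18410 = -18406$)
$Y = 18406$ ($Y = \left(-1\right) \left(-18406\right) = 18406$)
$a = - \frac{159}{2}$ ($a = \left(-1\right) \frac{159}{2} = - \frac{159}{2} \approx -79.5$)
$\frac{a + 31653}{Y + X{\left(-220 \right)}} = \frac{- \frac{159}{2} + 31653}{18406 - 309} = \frac{63147}{2 \left(18406 - 309\right)} = \frac{63147}{2 \cdot 18097} = \frac{63147}{2} \cdot \frac{1}{18097} = \frac{63147}{36194}$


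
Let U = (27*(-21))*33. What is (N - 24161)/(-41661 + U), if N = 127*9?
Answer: 11509/30186 ≈ 0.38127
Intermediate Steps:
N = 1143
U = -18711 (U = -567*33 = -18711)
(N - 24161)/(-41661 + U) = (1143 - 24161)/(-41661 - 18711) = -23018/(-60372) = -23018*(-1/60372) = 11509/30186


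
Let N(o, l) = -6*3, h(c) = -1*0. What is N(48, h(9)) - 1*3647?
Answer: -3665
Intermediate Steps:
h(c) = 0
N(o, l) = -18
N(48, h(9)) - 1*3647 = -18 - 1*3647 = -18 - 3647 = -3665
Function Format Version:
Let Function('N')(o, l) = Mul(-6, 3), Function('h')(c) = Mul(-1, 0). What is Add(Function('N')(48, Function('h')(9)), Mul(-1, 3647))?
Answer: -3665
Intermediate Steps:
Function('h')(c) = 0
Function('N')(o, l) = -18
Add(Function('N')(48, Function('h')(9)), Mul(-1, 3647)) = Add(-18, Mul(-1, 3647)) = Add(-18, -3647) = -3665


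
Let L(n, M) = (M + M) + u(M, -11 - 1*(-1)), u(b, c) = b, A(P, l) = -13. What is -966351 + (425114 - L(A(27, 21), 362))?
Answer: -542323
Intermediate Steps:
L(n, M) = 3*M (L(n, M) = (M + M) + M = 2*M + M = 3*M)
-966351 + (425114 - L(A(27, 21), 362)) = -966351 + (425114 - 3*362) = -966351 + (425114 - 1*1086) = -966351 + (425114 - 1086) = -966351 + 424028 = -542323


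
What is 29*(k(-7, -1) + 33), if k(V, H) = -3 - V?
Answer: 1073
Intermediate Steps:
29*(k(-7, -1) + 33) = 29*((-3 - 1*(-7)) + 33) = 29*((-3 + 7) + 33) = 29*(4 + 33) = 29*37 = 1073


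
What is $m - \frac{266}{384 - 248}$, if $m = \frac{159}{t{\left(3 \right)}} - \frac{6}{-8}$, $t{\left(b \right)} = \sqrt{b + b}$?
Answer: $- \frac{41}{34} + \frac{53 \sqrt{6}}{2} \approx 63.706$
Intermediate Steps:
$t{\left(b \right)} = \sqrt{2} \sqrt{b}$ ($t{\left(b \right)} = \sqrt{2 b} = \sqrt{2} \sqrt{b}$)
$m = \frac{3}{4} + \frac{53 \sqrt{6}}{2}$ ($m = \frac{159}{\sqrt{2} \sqrt{3}} - \frac{6}{-8} = \frac{159}{\sqrt{6}} - - \frac{3}{4} = 159 \frac{\sqrt{6}}{6} + \frac{3}{4} = \frac{53 \sqrt{6}}{2} + \frac{3}{4} = \frac{3}{4} + \frac{53 \sqrt{6}}{2} \approx 65.661$)
$m - \frac{266}{384 - 248} = \left(\frac{3}{4} + \frac{53 \sqrt{6}}{2}\right) - \frac{266}{384 - 248} = \left(\frac{3}{4} + \frac{53 \sqrt{6}}{2}\right) - \frac{266}{136} = \left(\frac{3}{4} + \frac{53 \sqrt{6}}{2}\right) - \frac{133}{68} = - \frac{41}{34} + \frac{53 \sqrt{6}}{2}$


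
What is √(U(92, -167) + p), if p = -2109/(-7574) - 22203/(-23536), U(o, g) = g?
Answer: I*√82312030729907867/22282708 ≈ 12.875*I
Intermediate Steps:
p = 108901473/89130832 (p = -2109*(-1/7574) - 22203*(-1/23536) = 2109/7574 + 22203/23536 = 108901473/89130832 ≈ 1.2218)
√(U(92, -167) + p) = √(-167 + 108901473/89130832) = √(-14775947471/89130832) = I*√82312030729907867/22282708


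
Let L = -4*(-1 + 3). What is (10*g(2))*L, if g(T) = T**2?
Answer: -320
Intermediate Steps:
L = -8 (L = -4*2 = -8)
(10*g(2))*L = (10*2**2)*(-8) = (10*4)*(-8) = 40*(-8) = -320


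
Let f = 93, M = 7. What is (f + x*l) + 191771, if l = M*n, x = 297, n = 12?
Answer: 216812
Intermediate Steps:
l = 84 (l = 7*12 = 84)
(f + x*l) + 191771 = (93 + 297*84) + 191771 = (93 + 24948) + 191771 = 25041 + 191771 = 216812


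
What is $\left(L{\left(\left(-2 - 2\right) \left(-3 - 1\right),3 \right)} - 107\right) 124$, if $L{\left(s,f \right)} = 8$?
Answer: $-12276$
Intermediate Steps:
$\left(L{\left(\left(-2 - 2\right) \left(-3 - 1\right),3 \right)} - 107\right) 124 = \left(8 - 107\right) 124 = \left(-99\right) 124 = -12276$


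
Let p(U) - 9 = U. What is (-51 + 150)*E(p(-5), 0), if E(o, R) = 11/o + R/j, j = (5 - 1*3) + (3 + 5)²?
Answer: 1089/4 ≈ 272.25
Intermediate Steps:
p(U) = 9 + U
j = 66 (j = (5 - 3) + 8² = 2 + 64 = 66)
E(o, R) = 11/o + R/66
(-51 + 150)*E(p(-5), 0) = (-51 + 150)*(11/(9 - 5) + (1/66)*0) = 99*(11/4 + 0) = 99*(11/4) = 1089/4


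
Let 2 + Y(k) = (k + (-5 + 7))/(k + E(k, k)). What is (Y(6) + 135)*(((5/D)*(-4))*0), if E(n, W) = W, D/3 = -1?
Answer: 0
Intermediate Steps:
D = -3 (D = 3*(-1) = -3)
Y(k) = -2 + (2 + k)/(2*k) (Y(k) = -2 + (k + (-5 + 7))/(k + k) = -2 + (k + 2)/((2*k)) = -2 + (2 + k)*(1/(2*k)) = -2 + (2 + k)/(2*k))
(Y(6) + 135)*(((5/D)*(-4))*0) = ((-3/2 + 1/6) + 135)*(((5/(-3))*(-4))*0) = ((-3/2 + ⅙) + 135)*(((5*(-⅓))*(-4))*0) = (-4/3 + 135)*(-5/3*(-4)*0) = 401*((20/3)*0)/3 = (401/3)*0 = 0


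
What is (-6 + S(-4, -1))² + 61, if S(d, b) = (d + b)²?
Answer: 422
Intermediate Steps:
S(d, b) = (b + d)²
(-6 + S(-4, -1))² + 61 = (-6 + (-1 - 4)²)² + 61 = (-6 + (-5)²)² + 61 = (-6 + 25)² + 61 = 19² + 61 = 361 + 61 = 422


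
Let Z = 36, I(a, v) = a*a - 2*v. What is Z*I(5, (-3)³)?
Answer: 2844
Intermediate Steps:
I(a, v) = a² - 2*v
Z*I(5, (-3)³) = 36*(5² - 2*(-3)³) = 36*(25 - 2*(-27)) = 36*(25 + 54) = 36*79 = 2844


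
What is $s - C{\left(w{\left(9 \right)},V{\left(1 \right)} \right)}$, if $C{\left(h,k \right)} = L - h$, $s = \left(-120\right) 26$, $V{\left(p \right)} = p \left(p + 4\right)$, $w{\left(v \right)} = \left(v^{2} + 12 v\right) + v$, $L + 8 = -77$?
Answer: $-2837$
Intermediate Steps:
$L = -85$ ($L = -8 - 77 = -85$)
$w{\left(v \right)} = v^{2} + 13 v$
$V{\left(p \right)} = p \left(4 + p\right)$
$s = -3120$
$C{\left(h,k \right)} = -85 - h$
$s - C{\left(w{\left(9 \right)},V{\left(1 \right)} \right)} = -3120 - \left(-85 - 9 \left(13 + 9\right)\right) = -3120 - \left(-85 - 9 \cdot 22\right) = -3120 - \left(-85 - 198\right) = -3120 - -283 = -3120 + 283 = -2837$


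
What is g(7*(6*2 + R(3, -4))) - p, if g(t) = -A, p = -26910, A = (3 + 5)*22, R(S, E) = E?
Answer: 26734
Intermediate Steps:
A = 176 (A = 8*22 = 176)
g(t) = -176 (g(t) = -1*176 = -176)
g(7*(6*2 + R(3, -4))) - p = -176 - 1*(-26910) = -176 + 26910 = 26734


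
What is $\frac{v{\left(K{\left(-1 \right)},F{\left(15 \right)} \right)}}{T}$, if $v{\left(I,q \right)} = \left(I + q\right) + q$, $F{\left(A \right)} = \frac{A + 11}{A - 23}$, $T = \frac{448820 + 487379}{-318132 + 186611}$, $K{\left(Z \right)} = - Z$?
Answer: $\frac{131521}{170218} \approx 0.77266$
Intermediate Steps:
$T = - \frac{936199}{131521}$ ($T = \frac{936199}{-131521} = 936199 \left(- \frac{1}{131521}\right) = - \frac{936199}{131521} \approx -7.1182$)
$F{\left(A \right)} = \frac{11 + A}{-23 + A}$
$v{\left(I,q \right)} = I + 2 q$
$\frac{v{\left(K{\left(-1 \right)},F{\left(15 \right)} \right)}}{T} = \frac{\left(-1\right) \left(-1\right) + 2 \frac{11 + 15}{-23 + 15}}{- \frac{936199}{131521}} = \left(1 + 2 \frac{1}{-8} \cdot 26\right) \left(- \frac{131521}{936199}\right) = \left(1 + 2 \left(\left(- \frac{1}{8}\right) 26\right)\right) \left(- \frac{131521}{936199}\right) = \left(1 + 2 \left(- \frac{13}{4}\right)\right) \left(- \frac{131521}{936199}\right) = \left(1 - \frac{13}{2}\right) \left(- \frac{131521}{936199}\right) = \left(- \frac{11}{2}\right) \left(- \frac{131521}{936199}\right) = \frac{131521}{170218}$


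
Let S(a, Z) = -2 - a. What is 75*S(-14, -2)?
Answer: 900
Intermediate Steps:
75*S(-14, -2) = 75*(-2 - 1*(-14)) = 75*(-2 + 14) = 75*12 = 900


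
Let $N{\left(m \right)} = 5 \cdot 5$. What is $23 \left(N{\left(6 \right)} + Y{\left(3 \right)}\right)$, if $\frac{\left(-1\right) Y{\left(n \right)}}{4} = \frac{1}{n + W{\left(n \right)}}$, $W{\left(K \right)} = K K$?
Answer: $\frac{1702}{3} \approx 567.33$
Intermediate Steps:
$W{\left(K \right)} = K^{2}$
$N{\left(m \right)} = 25$
$Y{\left(n \right)} = - \frac{4}{n + n^{2}}$
$23 \left(N{\left(6 \right)} + Y{\left(3 \right)}\right) = 23 \left(25 - \frac{4}{3 \left(1 + 3\right)}\right) = 23 \left(25 - \frac{4}{3 \cdot 4}\right) = 23 \left(25 - \frac{4}{3} \cdot \frac{1}{4}\right) = 23 \left(25 - \frac{1}{3}\right) = 23 \cdot \frac{74}{3} = \frac{1702}{3}$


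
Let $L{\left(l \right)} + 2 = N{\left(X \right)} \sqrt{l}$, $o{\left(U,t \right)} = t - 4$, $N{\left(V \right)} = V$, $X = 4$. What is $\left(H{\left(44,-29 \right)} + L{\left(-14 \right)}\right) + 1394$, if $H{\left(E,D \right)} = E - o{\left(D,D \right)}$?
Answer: $1469 + 4 i \sqrt{14} \approx 1469.0 + 14.967 i$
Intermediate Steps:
$o{\left(U,t \right)} = -4 + t$ ($o{\left(U,t \right)} = t - 4 = -4 + t$)
$L{\left(l \right)} = -2 + 4 \sqrt{l}$
$H{\left(E,D \right)} = 4 + E - D$ ($H{\left(E,D \right)} = E - \left(-4 + D\right) = 4 + E - D$)
$\left(H{\left(44,-29 \right)} + L{\left(-14 \right)}\right) + 1394 = \left(\left(4 + 44 - -29\right) - \left(2 - 4 \sqrt{-14}\right)\right) + 1394 = \left(\left(4 + 44 + 29\right) - \left(2 - 4 i \sqrt{14}\right)\right) + 1394 = \left(77 - \left(2 - 4 i \sqrt{14}\right)\right) + 1394 = \left(75 + 4 i \sqrt{14}\right) + 1394 = 1469 + 4 i \sqrt{14}$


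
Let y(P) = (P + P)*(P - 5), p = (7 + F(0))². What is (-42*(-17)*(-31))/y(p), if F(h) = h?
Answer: -1581/308 ≈ -5.1331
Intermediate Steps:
p = 49 (p = (7 + 0)² = 7² = 49)
y(P) = 2*P*(-5 + P) (y(P) = (2*P)*(-5 + P) = 2*P*(-5 + P))
(-42*(-17)*(-31))/y(p) = (-42*(-17)*(-31))/((2*49*(-5 + 49))) = (714*(-31))/((2*49*44)) = -22134/4312 = -22134*1/4312 = -1581/308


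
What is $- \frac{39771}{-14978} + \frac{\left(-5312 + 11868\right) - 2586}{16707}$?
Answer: $\frac{723916757}{250237446} \approx 2.8929$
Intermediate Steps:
$- \frac{39771}{-14978} + \frac{\left(-5312 + 11868\right) - 2586}{16707} = \left(-39771\right) \left(- \frac{1}{14978}\right) + \left(6556 - 2586\right) \frac{1}{16707} = \frac{39771}{14978} + 3970 \cdot \frac{1}{16707} = \frac{39771}{14978} + \frac{3970}{16707} = \frac{723916757}{250237446}$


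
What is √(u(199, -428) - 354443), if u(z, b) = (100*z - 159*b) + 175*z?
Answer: I*√231666 ≈ 481.32*I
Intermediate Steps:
u(z, b) = -159*b + 275*z (u(z, b) = (-159*b + 100*z) + 175*z = -159*b + 275*z)
√(u(199, -428) - 354443) = √((-159*(-428) + 275*199) - 354443) = √((68052 + 54725) - 354443) = √(122777 - 354443) = √(-231666) = I*√231666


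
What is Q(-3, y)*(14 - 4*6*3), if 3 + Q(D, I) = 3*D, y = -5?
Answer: 696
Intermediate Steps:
Q(D, I) = -3 + 3*D
Q(-3, y)*(14 - 4*6*3) = (-3 + 3*(-3))*(14 - 4*6*3) = (-3 - 9)*(14 - 24*3) = -12*(14 - 72) = -12*(-58) = 696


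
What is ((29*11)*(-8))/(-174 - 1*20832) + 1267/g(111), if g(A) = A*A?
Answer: 3225433/14378607 ≈ 0.22432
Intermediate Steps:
g(A) = A**2
((29*11)*(-8))/(-174 - 1*20832) + 1267/g(111) = ((29*11)*(-8))/(-174 - 1*20832) + 1267/(111**2) = (319*(-8))/(-174 - 20832) + 1267/12321 = -2552/(-21006) + 1267*(1/12321) = -2552*(-1/21006) + 1267/12321 = 1276/10503 + 1267/12321 = 3225433/14378607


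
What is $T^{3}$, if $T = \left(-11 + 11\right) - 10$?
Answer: $-1000$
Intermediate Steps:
$T = -10$ ($T = 0 - 10 = -10$)
$T^{3} = \left(-10\right)^{3} = -1000$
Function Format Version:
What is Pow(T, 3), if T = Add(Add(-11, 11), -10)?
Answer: -1000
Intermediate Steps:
T = -10 (T = Add(0, -10) = -10)
Pow(T, 3) = Pow(-10, 3) = -1000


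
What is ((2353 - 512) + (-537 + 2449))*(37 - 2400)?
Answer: -8868339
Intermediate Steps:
((2353 - 512) + (-537 + 2449))*(37 - 2400) = (1841 + 1912)*(-2363) = 3753*(-2363) = -8868339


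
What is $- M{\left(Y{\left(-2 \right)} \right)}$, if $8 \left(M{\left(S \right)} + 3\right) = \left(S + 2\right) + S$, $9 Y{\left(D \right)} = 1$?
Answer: $\frac{49}{18} \approx 2.7222$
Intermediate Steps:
$Y{\left(D \right)} = \frac{1}{9}$ ($Y{\left(D \right)} = \frac{1}{9} \cdot 1 = \frac{1}{9}$)
$M{\left(S \right)} = - \frac{11}{4} + \frac{S}{4}$ ($M{\left(S \right)} = -3 + \frac{\left(S + 2\right) + S}{8} = -3 + \frac{\left(2 + S\right) + S}{8} = -3 + \frac{2 + 2 S}{8} = -3 + \left(\frac{1}{4} + \frac{S}{4}\right) = - \frac{11}{4} + \frac{S}{4}$)
$- M{\left(Y{\left(-2 \right)} \right)} = - (- \frac{11}{4} + \frac{1}{4} \cdot \frac{1}{9}) = - (- \frac{11}{4} + \frac{1}{36}) = \left(-1\right) \left(- \frac{49}{18}\right) = \frac{49}{18}$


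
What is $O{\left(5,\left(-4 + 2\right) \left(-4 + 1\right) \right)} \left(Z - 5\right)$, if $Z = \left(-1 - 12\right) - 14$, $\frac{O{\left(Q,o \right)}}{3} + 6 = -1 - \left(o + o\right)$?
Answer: $1824$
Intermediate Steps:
$O{\left(Q,o \right)} = -21 - 6 o$ ($O{\left(Q,o \right)} = -18 + 3 \left(-1 - \left(o + o\right)\right) = -18 + 3 \left(-1 - 2 o\right) = -18 - \left(3 + 6 o\right) = -21 - 6 o$)
$Z = -27$ ($Z = -13 - 14 = -27$)
$O{\left(5,\left(-4 + 2\right) \left(-4 + 1\right) \right)} \left(Z - 5\right) = \left(-21 - 6 \left(-4 + 2\right) \left(-4 + 1\right)\right) \left(-27 - 5\right) = \left(-21 - 6 \left(\left(-2\right) \left(-3\right)\right)\right) \left(-32\right) = \left(-21 - 36\right) \left(-32\right) = \left(-57\right) \left(-32\right) = 1824$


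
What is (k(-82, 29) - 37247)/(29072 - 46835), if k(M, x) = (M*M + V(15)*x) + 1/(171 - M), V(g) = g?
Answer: 2537421/1498013 ≈ 1.6939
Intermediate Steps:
k(M, x) = M² + 1/(171 - M) + 15*x (k(M, x) = (M*M + 15*x) + 1/(171 - M) = (M² + 15*x) + 1/(171 - M) = M² + 1/(171 - M) + 15*x)
(k(-82, 29) - 37247)/(29072 - 46835) = ((-1 + (-82)³ - 2565*29 - 171*(-82)² + 15*(-82)*29)/(-171 - 82) - 37247)/(29072 - 46835) = ((-1 - 551368 - 74385 - 171*6724 - 35670)/(-253) - 37247)/(-17763) = (-(-1 - 551368 - 74385 - 1149804 - 35670)/253 - 37247)*(-1/17763) = (-1/253*(-1811228) - 37247)*(-1/17763) = (1811228/253 - 37247)*(-1/17763) = -7612263/253*(-1/17763) = 2537421/1498013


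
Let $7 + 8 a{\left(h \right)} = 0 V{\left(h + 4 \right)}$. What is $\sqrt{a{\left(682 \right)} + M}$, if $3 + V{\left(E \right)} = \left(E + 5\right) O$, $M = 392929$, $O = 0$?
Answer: $\frac{5 \sqrt{251474}}{4} \approx 626.84$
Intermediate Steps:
$V{\left(E \right)} = -3$ ($V{\left(E \right)} = -3 + \left(E + 5\right) 0 = -3 + \left(5 + E\right) 0 = -3 + 0 = -3$)
$a{\left(h \right)} = - \frac{7}{8}$ ($a{\left(h \right)} = - \frac{7}{8} + \frac{0 \left(-3\right)}{8} = - \frac{7}{8} + \frac{1}{8} \cdot 0 = - \frac{7}{8} + 0 = - \frac{7}{8}$)
$\sqrt{a{\left(682 \right)} + M} = \sqrt{- \frac{7}{8} + 392929} = \sqrt{\frac{3143425}{8}} = \frac{5 \sqrt{251474}}{4}$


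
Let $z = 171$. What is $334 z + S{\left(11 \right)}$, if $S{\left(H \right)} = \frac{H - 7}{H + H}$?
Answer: $\frac{628256}{11} \approx 57114.0$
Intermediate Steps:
$S{\left(H \right)} = \frac{-7 + H}{2 H}$
$334 z + S{\left(11 \right)} = 334 \cdot 171 + \frac{-7 + 11}{2 \cdot 11} = 57114 + \frac{1}{2} \cdot \frac{1}{11} \cdot 4 = 57114 + \frac{2}{11} = \frac{628256}{11}$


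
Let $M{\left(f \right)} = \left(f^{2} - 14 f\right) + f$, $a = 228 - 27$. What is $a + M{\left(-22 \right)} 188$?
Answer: $144961$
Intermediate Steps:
$a = 201$ ($a = 228 - 27 = 201$)
$M{\left(f \right)} = f^{2} - 13 f$
$a + M{\left(-22 \right)} 188 = 201 + - 22 \left(-13 - 22\right) 188 = 201 + \left(-22\right) \left(-35\right) 188 = 201 + 770 \cdot 188 = 201 + 144760 = 144961$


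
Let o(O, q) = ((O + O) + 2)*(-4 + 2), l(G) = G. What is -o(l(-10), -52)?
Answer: -36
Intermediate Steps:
o(O, q) = -4 - 4*O (o(O, q) = (2*O + 2)*(-2) = (2 + 2*O)*(-2) = -4 - 4*O)
-o(l(-10), -52) = -(-4 - 4*(-10)) = -(-4 + 40) = -1*36 = -36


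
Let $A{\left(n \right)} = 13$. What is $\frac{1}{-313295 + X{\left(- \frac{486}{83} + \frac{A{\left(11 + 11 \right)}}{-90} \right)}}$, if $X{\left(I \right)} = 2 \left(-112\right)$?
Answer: $- \frac{1}{313519} \approx -3.1896 \cdot 10^{-6}$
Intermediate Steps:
$X{\left(I \right)} = -224$
$\frac{1}{-313295 + X{\left(- \frac{486}{83} + \frac{A{\left(11 + 11 \right)}}{-90} \right)}} = \frac{1}{-313295 - 224} = \frac{1}{-313519} = - \frac{1}{313519}$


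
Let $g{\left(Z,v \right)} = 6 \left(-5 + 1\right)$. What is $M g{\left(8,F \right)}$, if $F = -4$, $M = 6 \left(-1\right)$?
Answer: $144$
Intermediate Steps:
$M = -6$
$g{\left(Z,v \right)} = -24$ ($g{\left(Z,v \right)} = 6 \left(-4\right) = -24$)
$M g{\left(8,F \right)} = \left(-6\right) \left(-24\right) = 144$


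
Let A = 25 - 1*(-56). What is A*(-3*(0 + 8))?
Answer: -1944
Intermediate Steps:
A = 81 (A = 25 + 56 = 81)
A*(-3*(0 + 8)) = 81*(-3*(0 + 8)) = 81*(-3*8) = 81*(-24) = -1944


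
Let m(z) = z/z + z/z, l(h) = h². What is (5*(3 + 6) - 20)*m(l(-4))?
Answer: 50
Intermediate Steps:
m(z) = 2 (m(z) = 1 + 1 = 2)
(5*(3 + 6) - 20)*m(l(-4)) = (5*(3 + 6) - 20)*2 = (5*9 - 20)*2 = (45 - 20)*2 = 25*2 = 50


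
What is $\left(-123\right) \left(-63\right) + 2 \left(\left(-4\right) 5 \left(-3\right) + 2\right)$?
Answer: $7873$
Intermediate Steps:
$\left(-123\right) \left(-63\right) + 2 \left(\left(-4\right) 5 \left(-3\right) + 2\right) = 7749 + 2 \left(\left(-20\right) \left(-3\right) + 2\right) = 7749 + 2 \left(60 + 2\right) = 7749 + 2 \cdot 62 = 7749 + 124 = 7873$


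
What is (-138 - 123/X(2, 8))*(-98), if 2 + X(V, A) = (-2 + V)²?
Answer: 7497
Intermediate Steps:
X(V, A) = -2 + (-2 + V)²
(-138 - 123/X(2, 8))*(-98) = (-138 - 123/(-2 + (-2 + 2)²))*(-98) = (-138 - 123/(-2 + 0²))*(-98) = (-138 - 123/(-2 + 0))*(-98) = (-138 - 123/(-2))*(-98) = (-138 - 123*(-½))*(-98) = (-138 + 123/2)*(-98) = -153/2*(-98) = 7497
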